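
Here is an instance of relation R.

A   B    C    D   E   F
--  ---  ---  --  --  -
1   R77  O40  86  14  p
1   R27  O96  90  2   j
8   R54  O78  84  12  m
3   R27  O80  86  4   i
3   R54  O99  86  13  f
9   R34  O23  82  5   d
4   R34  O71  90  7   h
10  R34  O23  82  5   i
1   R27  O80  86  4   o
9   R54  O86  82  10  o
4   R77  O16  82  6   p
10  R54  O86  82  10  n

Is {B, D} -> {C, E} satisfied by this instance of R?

Yes

(B=R77, D=86): 1 row → {C,E} = (O40, 14) ✓
(B=R27, D=90): 1 row → {C,E} = (O96, 2) ✓
(B=R54, D=84): 1 row → {C,E} = (O78, 12) ✓
(B=R27, D=86): 2 rows → {C,E} = (O80, 4), (O80, 4) ✓
(B=R54, D=86): 1 row → {C,E} = (O99, 13) ✓
(B=R34, D=82): 2 rows → {C,E} = (O23, 5), (O23, 5) ✓
(B=R34, D=90): 1 row → {C,E} = (O71, 7) ✓
(B=R54, D=82): 2 rows → {C,E} = (O86, 10), (O86, 10) ✓
(B=R77, D=82): 1 row → {C,E} = (O16, 6) ✓
Every {B, D} value is associated with a single {C, E} value, so {B, D} -> {C, E} holds.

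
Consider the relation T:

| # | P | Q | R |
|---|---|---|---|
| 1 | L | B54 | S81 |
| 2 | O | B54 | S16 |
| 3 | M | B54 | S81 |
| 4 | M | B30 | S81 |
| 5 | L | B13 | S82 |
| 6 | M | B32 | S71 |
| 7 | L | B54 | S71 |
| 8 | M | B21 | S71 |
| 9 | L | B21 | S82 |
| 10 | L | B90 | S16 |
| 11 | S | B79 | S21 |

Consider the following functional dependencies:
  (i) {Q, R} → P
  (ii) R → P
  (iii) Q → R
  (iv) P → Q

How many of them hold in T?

0

(i) {Q, R} → P: (Q=B54, R=S81): rows 1, 3 → P takes values {L, M} — violation — fails.
(ii) R → P: R=S81: rows 1, 3, 4 → P takes values {L, M} — violation; R=S16: rows 2, 10 → P takes values {O, L} — violation; R=S71: rows 6, 7, 8 → P takes values {M, L} — violation — fails.
(iii) Q → R: Q=B54: rows 1, 2, 3, 7 → R takes values {S81, S16, S71} — violation; Q=B21: rows 8, 9 → R takes values {S71, S82} — violation — fails.
(iv) P → Q: P=L: rows 1, 5, 7, 9, 10 → Q takes values {B54, B13, B21, B90} — violation; P=M: rows 3, 4, 6, 8 → Q takes values {B54, B30, B32, B21} — violation — fails.
None of the 4 dependencies hold.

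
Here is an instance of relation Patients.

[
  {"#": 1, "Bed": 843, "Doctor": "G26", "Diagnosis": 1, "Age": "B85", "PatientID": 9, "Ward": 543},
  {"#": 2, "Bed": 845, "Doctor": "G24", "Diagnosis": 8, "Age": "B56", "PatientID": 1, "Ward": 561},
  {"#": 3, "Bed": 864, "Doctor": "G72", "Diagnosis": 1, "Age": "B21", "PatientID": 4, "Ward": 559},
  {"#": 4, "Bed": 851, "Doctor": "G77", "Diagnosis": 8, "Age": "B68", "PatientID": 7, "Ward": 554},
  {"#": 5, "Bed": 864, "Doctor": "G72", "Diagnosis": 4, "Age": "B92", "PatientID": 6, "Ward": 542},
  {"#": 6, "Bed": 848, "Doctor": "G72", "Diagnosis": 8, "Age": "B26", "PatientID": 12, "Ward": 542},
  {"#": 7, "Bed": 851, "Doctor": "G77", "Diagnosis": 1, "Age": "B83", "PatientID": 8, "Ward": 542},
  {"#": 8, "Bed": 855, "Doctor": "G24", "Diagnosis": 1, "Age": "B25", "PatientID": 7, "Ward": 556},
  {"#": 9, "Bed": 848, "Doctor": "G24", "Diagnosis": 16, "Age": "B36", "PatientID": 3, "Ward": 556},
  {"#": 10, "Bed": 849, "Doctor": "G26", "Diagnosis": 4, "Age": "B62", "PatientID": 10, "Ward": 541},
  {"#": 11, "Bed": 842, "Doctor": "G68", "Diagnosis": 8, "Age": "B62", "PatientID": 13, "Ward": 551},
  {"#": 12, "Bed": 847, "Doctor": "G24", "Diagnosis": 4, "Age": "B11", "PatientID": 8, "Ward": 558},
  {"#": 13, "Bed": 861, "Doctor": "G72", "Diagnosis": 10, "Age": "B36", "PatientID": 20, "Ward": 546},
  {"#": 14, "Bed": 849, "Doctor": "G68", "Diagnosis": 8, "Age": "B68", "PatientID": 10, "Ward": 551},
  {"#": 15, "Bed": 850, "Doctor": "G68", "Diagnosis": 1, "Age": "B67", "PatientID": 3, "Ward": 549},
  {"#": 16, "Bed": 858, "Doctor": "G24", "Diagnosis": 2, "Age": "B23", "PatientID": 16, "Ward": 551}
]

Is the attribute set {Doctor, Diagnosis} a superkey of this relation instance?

Rows 11 and 14 have the same {Doctor, Diagnosis} value (Doctor=G68, Diagnosis=8) but are distinct tuples, so {Doctor, Diagnosis} does not determine every attribute — not a superkey.

No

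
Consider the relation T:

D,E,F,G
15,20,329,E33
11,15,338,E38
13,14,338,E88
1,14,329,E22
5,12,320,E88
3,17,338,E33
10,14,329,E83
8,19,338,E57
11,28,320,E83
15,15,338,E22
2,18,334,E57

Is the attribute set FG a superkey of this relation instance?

All 11 rows have distinct FG values, so FG → (all attributes) holds and FG is a superkey.

Yes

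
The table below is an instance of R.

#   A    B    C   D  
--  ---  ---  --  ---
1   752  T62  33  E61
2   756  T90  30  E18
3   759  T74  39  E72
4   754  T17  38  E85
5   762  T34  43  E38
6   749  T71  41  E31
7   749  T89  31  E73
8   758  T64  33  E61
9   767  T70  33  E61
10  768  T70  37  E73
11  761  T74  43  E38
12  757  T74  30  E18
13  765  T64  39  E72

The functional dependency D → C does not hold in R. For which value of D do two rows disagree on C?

D=E61: rows 1, 8, 9 → C = 33, 33, 33 ✓
D=E18: rows 2, 12 → C = 30, 30 ✓
D=E72: rows 3, 13 → C = 39, 39 ✓
D=E85: row 4 → C = 38 ✓
D=E38: rows 5, 11 → C = 43, 43 ✓
D=E31: row 6 → C = 41 ✓
D=E73: rows 7, 10 → C takes values {31, 37} — violation
The only D value with inconsistent C is D=E73.

E73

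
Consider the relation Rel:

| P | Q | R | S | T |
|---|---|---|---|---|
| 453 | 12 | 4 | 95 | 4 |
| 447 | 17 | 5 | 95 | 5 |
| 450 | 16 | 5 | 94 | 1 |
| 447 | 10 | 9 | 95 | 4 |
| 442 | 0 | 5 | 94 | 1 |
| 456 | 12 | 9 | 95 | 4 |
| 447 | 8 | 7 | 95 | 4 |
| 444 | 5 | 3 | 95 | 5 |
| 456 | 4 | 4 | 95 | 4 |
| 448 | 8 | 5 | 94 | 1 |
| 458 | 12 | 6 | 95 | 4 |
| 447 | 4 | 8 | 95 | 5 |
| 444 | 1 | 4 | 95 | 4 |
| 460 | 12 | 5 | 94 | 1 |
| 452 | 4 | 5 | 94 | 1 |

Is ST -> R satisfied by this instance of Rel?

(S=95, T=4): 7 rows → R takes values {4, 9, 7, 6} — violation
(S=95, T=5): 3 rows → R takes values {5, 3, 8} — violation
(S=94, T=1): 5 rows → R = 5, 5, 5, 5, 5 ✓
Two rows agree on ST but differ on R, so ST -> R does not hold.

No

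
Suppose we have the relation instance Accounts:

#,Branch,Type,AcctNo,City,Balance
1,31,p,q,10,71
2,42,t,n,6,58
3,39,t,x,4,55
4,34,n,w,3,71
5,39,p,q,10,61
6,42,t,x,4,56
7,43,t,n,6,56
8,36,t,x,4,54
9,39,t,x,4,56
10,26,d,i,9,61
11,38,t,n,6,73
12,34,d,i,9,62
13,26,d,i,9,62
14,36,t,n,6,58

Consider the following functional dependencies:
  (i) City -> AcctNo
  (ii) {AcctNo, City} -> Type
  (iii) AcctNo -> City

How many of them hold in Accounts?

3

(i) City -> AcctNo: every LHS value maps to a single RHS value — holds.
(ii) {AcctNo, City} -> Type: every LHS value maps to a single RHS value — holds.
(iii) AcctNo -> City: every LHS value maps to a single RHS value — holds.
3 of the 3 dependencies hold.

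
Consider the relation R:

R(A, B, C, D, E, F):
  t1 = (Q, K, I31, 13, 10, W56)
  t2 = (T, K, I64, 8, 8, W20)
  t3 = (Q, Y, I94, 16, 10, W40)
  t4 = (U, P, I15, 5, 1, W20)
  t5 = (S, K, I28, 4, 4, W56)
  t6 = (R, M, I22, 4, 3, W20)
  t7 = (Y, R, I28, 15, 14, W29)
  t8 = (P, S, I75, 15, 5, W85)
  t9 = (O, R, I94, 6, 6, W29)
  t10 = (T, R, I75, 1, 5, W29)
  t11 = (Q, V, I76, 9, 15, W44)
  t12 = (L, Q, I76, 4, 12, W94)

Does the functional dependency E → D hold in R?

No

E=10: rows 1, 3 → D takes values {13, 16} — violation
E=8: row 2 → D = 8 ✓
E=1: row 4 → D = 5 ✓
E=4: row 5 → D = 4 ✓
E=3: row 6 → D = 4 ✓
E=14: row 7 → D = 15 ✓
E=5: rows 8, 10 → D takes values {15, 1} — violation
E=6: row 9 → D = 6 ✓
E=15: row 11 → D = 9 ✓
E=12: row 12 → D = 4 ✓
Two rows agree on E but differ on D, so E → D does not hold.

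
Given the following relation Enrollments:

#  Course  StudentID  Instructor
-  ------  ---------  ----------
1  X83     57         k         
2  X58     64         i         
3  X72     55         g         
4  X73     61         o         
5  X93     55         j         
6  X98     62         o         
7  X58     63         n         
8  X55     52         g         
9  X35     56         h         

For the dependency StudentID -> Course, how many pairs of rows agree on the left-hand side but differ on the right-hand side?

StudentID=55: violating pairs (3,5) — 1 pair.

1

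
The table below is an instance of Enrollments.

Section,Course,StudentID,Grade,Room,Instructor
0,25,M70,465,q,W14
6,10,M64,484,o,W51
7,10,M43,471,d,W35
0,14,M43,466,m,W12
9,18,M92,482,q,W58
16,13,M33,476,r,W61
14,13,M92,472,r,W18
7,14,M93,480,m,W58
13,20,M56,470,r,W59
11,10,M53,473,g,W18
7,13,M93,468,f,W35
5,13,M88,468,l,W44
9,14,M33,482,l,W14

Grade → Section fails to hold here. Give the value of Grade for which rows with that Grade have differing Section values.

Grade=465: 1 row → Section = 0 ✓
Grade=484: 1 row → Section = 6 ✓
Grade=471: 1 row → Section = 7 ✓
Grade=466: 1 row → Section = 0 ✓
Grade=482: 2 rows → Section = 9, 9 ✓
Grade=476: 1 row → Section = 16 ✓
Grade=472: 1 row → Section = 14 ✓
Grade=480: 1 row → Section = 7 ✓
Grade=470: 1 row → Section = 13 ✓
Grade=473: 1 row → Section = 11 ✓
Grade=468: 2 rows → Section takes values {7, 5} — violation
The only Grade value with inconsistent Section is Grade=468.

468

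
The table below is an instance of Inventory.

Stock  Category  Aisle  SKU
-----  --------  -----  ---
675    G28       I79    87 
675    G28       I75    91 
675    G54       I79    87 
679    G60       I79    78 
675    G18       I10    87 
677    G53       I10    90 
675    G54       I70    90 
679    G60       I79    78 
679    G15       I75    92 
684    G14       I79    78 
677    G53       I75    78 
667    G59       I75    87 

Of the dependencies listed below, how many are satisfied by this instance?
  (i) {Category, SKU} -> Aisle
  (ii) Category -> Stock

2

(i) {Category, SKU} -> Aisle: every LHS value maps to a single RHS value — holds.
(ii) Category -> Stock: every LHS value maps to a single RHS value — holds.
2 of the 2 dependencies hold.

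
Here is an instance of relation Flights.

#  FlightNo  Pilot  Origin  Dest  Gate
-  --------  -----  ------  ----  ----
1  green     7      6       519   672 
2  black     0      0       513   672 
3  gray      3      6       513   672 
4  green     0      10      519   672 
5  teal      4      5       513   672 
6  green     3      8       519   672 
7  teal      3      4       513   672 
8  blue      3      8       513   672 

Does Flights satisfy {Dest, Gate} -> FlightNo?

(Dest=519, Gate=672): rows 1, 4, 6 → FlightNo = green, green, green ✓
(Dest=513, Gate=672): rows 2, 3, 5, 7, 8 → FlightNo takes values {black, gray, teal, blue} — violation
Two rows agree on {Dest, Gate} but differ on FlightNo, so {Dest, Gate} -> FlightNo does not hold.

No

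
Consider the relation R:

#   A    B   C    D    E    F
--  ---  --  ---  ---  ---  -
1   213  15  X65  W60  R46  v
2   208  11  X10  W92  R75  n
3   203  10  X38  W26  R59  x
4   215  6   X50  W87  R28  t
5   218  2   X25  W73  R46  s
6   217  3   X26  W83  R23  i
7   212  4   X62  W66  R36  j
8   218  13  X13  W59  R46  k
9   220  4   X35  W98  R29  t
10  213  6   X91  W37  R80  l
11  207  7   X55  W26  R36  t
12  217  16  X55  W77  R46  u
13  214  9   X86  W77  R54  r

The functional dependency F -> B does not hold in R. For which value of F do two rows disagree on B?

t

F=v: row 1 → B = 15 ✓
F=n: row 2 → B = 11 ✓
F=x: row 3 → B = 10 ✓
F=t: rows 4, 9, 11 → B takes values {6, 4, 7} — violation
F=s: row 5 → B = 2 ✓
F=i: row 6 → B = 3 ✓
F=j: row 7 → B = 4 ✓
F=k: row 8 → B = 13 ✓
F=l: row 10 → B = 6 ✓
F=u: row 12 → B = 16 ✓
F=r: row 13 → B = 9 ✓
The only F value with inconsistent B is F=t.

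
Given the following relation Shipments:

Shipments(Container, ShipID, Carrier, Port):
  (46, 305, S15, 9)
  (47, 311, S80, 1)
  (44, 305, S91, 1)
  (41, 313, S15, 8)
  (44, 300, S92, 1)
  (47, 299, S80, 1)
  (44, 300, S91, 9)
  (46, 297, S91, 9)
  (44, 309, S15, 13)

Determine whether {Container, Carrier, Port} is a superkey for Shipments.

Two distinct rows share (Container=47, Carrier=S80, Port=1), so {Container, Carrier, Port} does not determine every attribute — not a superkey.

No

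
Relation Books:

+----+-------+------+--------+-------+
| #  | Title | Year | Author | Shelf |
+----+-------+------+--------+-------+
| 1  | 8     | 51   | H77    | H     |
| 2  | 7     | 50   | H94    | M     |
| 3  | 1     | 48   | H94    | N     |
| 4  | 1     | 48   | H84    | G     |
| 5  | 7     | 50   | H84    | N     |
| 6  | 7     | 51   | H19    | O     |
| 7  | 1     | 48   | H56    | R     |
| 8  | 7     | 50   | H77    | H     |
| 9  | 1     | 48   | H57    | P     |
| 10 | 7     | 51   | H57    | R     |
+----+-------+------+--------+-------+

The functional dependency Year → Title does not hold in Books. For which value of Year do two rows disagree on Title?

Year=51: rows 1, 6, 10 → Title takes values {8, 7} — violation
Year=50: rows 2, 5, 8 → Title = 7, 7, 7 ✓
Year=48: rows 3, 4, 7, 9 → Title = 1, 1, 1, 1 ✓
The only Year value with inconsistent Title is Year=51.

51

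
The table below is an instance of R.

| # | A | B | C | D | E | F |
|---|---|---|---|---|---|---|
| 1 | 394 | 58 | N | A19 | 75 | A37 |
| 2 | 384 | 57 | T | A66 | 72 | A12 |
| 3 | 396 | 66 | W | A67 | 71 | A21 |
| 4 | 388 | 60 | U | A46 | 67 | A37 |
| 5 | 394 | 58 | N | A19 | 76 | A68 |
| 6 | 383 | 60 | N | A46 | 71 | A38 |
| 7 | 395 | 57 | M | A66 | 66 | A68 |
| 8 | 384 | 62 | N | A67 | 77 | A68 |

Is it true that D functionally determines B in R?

D=A19: rows 1, 5 → B = 58, 58 ✓
D=A66: rows 2, 7 → B = 57, 57 ✓
D=A67: rows 3, 8 → B takes values {66, 62} — violation
D=A46: rows 4, 6 → B = 60, 60 ✓
Two rows agree on D but differ on B, so D -> B does not hold.

No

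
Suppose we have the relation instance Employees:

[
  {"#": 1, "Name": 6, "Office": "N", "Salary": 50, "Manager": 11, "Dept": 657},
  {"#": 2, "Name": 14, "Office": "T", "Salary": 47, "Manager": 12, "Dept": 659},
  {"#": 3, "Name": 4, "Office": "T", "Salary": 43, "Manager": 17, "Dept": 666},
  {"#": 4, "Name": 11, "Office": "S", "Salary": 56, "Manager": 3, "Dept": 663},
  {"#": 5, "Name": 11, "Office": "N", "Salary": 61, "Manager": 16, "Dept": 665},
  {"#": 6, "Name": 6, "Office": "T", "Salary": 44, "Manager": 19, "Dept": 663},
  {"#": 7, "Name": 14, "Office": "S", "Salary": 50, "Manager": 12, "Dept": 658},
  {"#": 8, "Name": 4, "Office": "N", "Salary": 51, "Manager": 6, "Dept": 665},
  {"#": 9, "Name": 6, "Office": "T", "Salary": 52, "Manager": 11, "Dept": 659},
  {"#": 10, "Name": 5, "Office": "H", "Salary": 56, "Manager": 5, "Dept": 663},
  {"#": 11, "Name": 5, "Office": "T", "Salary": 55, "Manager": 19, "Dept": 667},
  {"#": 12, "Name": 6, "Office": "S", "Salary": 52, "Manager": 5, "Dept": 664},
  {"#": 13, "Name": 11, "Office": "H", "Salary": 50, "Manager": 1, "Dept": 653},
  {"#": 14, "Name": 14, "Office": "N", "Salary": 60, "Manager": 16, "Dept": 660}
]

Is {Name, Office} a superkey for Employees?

No

Rows 6 and 9 have the same {Name, Office} value (Name=6, Office=T) but are distinct tuples, so {Name, Office} does not determine every attribute — not a superkey.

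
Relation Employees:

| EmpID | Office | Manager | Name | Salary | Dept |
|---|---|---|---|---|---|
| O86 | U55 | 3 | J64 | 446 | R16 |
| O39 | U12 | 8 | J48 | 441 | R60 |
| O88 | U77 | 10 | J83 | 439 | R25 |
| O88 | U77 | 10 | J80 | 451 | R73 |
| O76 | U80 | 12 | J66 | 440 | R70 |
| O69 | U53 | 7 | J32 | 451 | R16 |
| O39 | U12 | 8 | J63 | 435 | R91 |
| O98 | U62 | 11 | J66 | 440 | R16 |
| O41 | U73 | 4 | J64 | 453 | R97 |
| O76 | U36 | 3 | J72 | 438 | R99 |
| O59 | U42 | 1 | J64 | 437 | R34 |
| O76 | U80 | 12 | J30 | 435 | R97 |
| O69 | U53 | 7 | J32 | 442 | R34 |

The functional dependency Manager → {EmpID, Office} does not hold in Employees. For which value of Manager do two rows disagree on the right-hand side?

Manager=3: 2 rows → {EmpID,Office} takes values {(O86, U55), (O76, U36)} — violation
Manager=8: 2 rows → {EmpID,Office} = (O39, U12), (O39, U12) ✓
Manager=10: 2 rows → {EmpID,Office} = (O88, U77), (O88, U77) ✓
Manager=12: 2 rows → {EmpID,Office} = (O76, U80), (O76, U80) ✓
Manager=7: 2 rows → {EmpID,Office} = (O69, U53), (O69, U53) ✓
Manager=11: 1 row → {EmpID,Office} = (O98, U62) ✓
Manager=4: 1 row → {EmpID,Office} = (O41, U73) ✓
Manager=1: 1 row → {EmpID,Office} = (O59, U42) ✓
The only Manager value with inconsistent RHS is Manager=3.

3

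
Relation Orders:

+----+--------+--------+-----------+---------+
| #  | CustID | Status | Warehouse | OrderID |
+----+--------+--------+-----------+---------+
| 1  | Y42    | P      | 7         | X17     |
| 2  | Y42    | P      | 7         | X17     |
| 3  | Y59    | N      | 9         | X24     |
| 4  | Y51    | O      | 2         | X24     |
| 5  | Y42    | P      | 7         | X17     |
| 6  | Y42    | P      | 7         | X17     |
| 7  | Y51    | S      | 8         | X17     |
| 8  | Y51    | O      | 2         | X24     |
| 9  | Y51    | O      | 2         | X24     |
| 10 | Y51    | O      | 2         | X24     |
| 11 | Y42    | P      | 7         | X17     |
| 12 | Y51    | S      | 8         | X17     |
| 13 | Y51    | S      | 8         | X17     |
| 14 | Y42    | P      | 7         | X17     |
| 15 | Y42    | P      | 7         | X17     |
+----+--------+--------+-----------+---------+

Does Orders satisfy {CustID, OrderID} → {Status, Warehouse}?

(CustID=Y42, OrderID=X17): rows 1, 2, 5, 6, 11, 14, 15 → {Status,Warehouse} = (P, 7), (P, 7), (P, 7), (P, 7), (P, 7), (P, 7), (P, 7) ✓
(CustID=Y59, OrderID=X24): row 3 → {Status,Warehouse} = (N, 9) ✓
(CustID=Y51, OrderID=X24): rows 4, 8, 9, 10 → {Status,Warehouse} = (O, 2), (O, 2), (O, 2), (O, 2) ✓
(CustID=Y51, OrderID=X17): rows 7, 12, 13 → {Status,Warehouse} = (S, 8), (S, 8), (S, 8) ✓
Every {CustID, OrderID} value is associated with a single {Status, Warehouse} value, so {CustID, OrderID} → {Status, Warehouse} holds.

Yes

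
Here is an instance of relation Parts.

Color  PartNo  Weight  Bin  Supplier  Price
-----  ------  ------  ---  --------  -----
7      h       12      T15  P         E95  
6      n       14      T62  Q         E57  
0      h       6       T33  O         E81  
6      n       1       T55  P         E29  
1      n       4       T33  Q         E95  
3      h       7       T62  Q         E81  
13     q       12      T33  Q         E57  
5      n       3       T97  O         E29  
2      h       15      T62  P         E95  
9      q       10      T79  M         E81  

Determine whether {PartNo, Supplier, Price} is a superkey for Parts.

No

Two distinct rows share (PartNo=h, Supplier=P, Price=E95), so {PartNo, Supplier, Price} does not determine every attribute — not a superkey.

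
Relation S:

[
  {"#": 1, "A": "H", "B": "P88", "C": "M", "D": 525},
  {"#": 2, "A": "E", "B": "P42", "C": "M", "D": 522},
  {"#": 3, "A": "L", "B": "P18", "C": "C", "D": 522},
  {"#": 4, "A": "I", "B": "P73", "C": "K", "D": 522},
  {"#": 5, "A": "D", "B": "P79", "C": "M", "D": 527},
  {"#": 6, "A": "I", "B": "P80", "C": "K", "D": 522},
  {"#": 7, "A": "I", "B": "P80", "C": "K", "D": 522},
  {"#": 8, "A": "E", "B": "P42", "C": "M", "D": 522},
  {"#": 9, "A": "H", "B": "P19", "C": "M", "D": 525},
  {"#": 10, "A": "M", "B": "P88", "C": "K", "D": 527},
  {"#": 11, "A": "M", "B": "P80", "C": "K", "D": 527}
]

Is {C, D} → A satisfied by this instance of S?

(C=M, D=525): rows 1, 9 → A = H, H ✓
(C=M, D=522): rows 2, 8 → A = E, E ✓
(C=C, D=522): row 3 → A = L ✓
(C=K, D=522): rows 4, 6, 7 → A = I, I, I ✓
(C=M, D=527): row 5 → A = D ✓
(C=K, D=527): rows 10, 11 → A = M, M ✓
Every {C, D} value is associated with a single A value, so {C, D} → A holds.

Yes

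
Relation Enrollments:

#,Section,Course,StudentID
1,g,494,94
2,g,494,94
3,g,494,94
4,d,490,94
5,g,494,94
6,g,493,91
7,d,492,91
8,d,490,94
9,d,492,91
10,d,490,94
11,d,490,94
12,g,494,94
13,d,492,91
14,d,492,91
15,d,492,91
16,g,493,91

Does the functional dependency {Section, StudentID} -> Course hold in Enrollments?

Yes

(Section=g, StudentID=94): rows 1, 2, 3, 5, 12 → Course = 494, 494, 494, 494, 494 ✓
(Section=d, StudentID=94): rows 4, 8, 10, 11 → Course = 490, 490, 490, 490 ✓
(Section=g, StudentID=91): rows 6, 16 → Course = 493, 493 ✓
(Section=d, StudentID=91): rows 7, 9, 13, 14, 15 → Course = 492, 492, 492, 492, 492 ✓
Every {Section, StudentID} value is associated with a single Course value, so {Section, StudentID} -> Course holds.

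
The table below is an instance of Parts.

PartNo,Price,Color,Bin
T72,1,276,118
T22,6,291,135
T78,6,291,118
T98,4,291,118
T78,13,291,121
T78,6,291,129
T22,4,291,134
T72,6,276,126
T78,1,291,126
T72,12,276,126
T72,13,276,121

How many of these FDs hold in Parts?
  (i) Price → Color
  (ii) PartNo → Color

(i) Price → Color: Price=1: 2 rows → Color takes values {276, 291} — violation; Price=6: 4 rows → Color takes values {291, 276} — violation; Price=13: 2 rows → Color takes values {291, 276} — violation — fails.
(ii) PartNo → Color: every LHS value maps to a single RHS value — holds.
1 of the 2 dependencies holds.

1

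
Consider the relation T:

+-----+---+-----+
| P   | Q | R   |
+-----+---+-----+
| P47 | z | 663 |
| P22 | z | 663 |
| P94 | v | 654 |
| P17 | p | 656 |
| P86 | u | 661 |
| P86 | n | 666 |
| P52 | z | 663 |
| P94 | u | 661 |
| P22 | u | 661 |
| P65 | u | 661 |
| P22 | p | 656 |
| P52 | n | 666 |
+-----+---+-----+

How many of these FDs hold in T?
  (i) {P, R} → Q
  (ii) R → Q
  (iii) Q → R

(i) {P, R} → Q: every LHS value maps to a single RHS value — holds.
(ii) R → Q: every LHS value maps to a single RHS value — holds.
(iii) Q → R: every LHS value maps to a single RHS value — holds.
3 of the 3 dependencies hold.

3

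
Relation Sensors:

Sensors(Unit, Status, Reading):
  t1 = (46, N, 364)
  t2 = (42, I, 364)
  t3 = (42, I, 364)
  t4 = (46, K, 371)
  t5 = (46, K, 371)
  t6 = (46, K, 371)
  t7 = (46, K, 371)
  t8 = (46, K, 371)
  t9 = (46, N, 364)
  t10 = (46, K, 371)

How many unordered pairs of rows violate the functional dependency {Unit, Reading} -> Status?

0

(Unit=46, Reading=364): all 2 rows agree on Status — 0 pairs.
(Unit=42, Reading=364): all 2 rows agree on Status — 0 pairs.
(Unit=46, Reading=371): all 6 rows agree on Status — 0 pairs.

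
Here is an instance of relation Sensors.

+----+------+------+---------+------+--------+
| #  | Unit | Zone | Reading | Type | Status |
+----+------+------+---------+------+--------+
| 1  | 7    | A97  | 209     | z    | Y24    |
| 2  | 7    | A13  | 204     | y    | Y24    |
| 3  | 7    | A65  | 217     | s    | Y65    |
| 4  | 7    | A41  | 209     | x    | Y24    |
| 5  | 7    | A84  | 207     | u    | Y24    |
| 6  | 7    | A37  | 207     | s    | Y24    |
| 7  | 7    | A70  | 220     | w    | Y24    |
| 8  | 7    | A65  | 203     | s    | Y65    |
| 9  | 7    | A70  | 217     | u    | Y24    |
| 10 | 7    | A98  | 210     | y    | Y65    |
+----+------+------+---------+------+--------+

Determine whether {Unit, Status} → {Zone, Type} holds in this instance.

No

(Unit=7, Status=Y24): rows 1, 2, 4, 5, 6, 7, 9 → {Zone,Type} takes values {(A97, z), (A13, y), (A41, x), (A84, u), (A37, s), (A70, w), (A70, u)} — violation
(Unit=7, Status=Y65): rows 3, 8, 10 → {Zone,Type} takes values {(A65, s), (A98, y)} — violation
Two rows agree on {Unit, Status} but differ on {Zone, Type}, so {Unit, Status} → {Zone, Type} does not hold.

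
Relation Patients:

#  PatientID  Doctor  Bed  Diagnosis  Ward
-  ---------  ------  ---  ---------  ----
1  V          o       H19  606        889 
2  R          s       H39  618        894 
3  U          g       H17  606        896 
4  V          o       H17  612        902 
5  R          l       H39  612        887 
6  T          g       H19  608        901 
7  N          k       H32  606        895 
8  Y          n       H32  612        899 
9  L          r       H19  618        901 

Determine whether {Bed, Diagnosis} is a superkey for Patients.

All 9 rows have distinct {Bed, Diagnosis} values, so {Bed, Diagnosis} → (all attributes) holds and {Bed, Diagnosis} is a superkey.

Yes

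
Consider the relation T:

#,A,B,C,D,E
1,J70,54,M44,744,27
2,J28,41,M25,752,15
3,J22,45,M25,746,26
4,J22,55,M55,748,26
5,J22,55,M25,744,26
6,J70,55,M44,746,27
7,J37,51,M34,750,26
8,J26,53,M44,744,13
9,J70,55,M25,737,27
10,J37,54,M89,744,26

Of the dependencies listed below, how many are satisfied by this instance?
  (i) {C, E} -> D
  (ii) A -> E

1

(i) {C, E} -> D: (C=M44, E=27): rows 1, 6 → D takes values {744, 746} — violation; (C=M25, E=26): rows 3, 5 → D takes values {746, 744} — violation — fails.
(ii) A -> E: every LHS value maps to a single RHS value — holds.
1 of the 2 dependencies holds.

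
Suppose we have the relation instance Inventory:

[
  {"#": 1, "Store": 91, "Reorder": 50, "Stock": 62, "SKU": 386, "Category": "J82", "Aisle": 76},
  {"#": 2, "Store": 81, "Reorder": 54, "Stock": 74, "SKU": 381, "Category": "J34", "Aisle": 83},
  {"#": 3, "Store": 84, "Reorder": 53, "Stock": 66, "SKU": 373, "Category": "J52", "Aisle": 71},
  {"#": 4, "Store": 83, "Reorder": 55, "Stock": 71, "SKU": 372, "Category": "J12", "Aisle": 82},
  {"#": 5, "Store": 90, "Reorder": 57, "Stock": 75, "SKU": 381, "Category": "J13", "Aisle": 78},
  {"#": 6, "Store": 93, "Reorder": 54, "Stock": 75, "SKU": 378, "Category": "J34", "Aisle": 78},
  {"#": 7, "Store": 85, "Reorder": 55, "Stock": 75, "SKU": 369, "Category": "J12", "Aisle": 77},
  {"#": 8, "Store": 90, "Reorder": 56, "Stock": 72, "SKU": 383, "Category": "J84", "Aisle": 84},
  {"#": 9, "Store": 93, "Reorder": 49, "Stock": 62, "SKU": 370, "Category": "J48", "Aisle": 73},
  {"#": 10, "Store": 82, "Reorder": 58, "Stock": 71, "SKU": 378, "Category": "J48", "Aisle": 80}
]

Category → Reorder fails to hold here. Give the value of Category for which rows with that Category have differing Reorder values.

Category=J82: row 1 → Reorder = 50 ✓
Category=J34: rows 2, 6 → Reorder = 54, 54 ✓
Category=J52: row 3 → Reorder = 53 ✓
Category=J12: rows 4, 7 → Reorder = 55, 55 ✓
Category=J13: row 5 → Reorder = 57 ✓
Category=J84: row 8 → Reorder = 56 ✓
Category=J48: rows 9, 10 → Reorder takes values {49, 58} — violation
The only Category value with inconsistent Reorder is Category=J48.

J48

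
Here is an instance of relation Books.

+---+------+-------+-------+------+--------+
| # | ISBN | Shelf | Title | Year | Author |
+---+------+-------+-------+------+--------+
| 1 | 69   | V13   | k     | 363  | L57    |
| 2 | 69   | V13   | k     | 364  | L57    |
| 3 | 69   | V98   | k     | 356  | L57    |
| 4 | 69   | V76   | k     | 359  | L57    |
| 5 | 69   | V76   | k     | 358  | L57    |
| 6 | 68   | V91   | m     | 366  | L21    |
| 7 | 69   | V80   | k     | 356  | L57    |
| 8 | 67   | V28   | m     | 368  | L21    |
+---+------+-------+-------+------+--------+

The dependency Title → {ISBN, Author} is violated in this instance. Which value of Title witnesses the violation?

m

Title=k: rows 1, 2, 3, 4, 5, 7 → {ISBN,Author} = (69, L57), (69, L57), (69, L57), (69, L57), (69, L57), (69, L57) ✓
Title=m: rows 6, 8 → {ISBN,Author} takes values {(68, L21), (67, L21)} — violation
The only Title value with inconsistent RHS is Title=m.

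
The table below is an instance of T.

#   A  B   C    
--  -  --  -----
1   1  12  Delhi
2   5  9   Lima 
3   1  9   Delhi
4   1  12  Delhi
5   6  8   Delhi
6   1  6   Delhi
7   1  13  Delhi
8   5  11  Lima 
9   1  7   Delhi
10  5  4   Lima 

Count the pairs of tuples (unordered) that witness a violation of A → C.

0

A=1: all 6 rows agree on C — 0 pairs.
A=5: all 3 rows agree on C — 0 pairs.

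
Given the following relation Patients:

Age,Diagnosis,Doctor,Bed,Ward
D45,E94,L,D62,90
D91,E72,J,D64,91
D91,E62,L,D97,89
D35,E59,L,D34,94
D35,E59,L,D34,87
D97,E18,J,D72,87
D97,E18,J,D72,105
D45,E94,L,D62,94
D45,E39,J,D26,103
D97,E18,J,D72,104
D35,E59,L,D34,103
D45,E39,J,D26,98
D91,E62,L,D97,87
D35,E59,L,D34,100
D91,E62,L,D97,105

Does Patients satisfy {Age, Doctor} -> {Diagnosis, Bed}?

Yes

(Age=D45, Doctor=L): 2 rows → {Diagnosis,Bed} = (E94, D62), (E94, D62) ✓
(Age=D91, Doctor=J): 1 row → {Diagnosis,Bed} = (E72, D64) ✓
(Age=D91, Doctor=L): 3 rows → {Diagnosis,Bed} = (E62, D97), (E62, D97), (E62, D97) ✓
(Age=D35, Doctor=L): 4 rows → {Diagnosis,Bed} = (E59, D34), (E59, D34), (E59, D34), (E59, D34) ✓
(Age=D97, Doctor=J): 3 rows → {Diagnosis,Bed} = (E18, D72), (E18, D72), (E18, D72) ✓
(Age=D45, Doctor=J): 2 rows → {Diagnosis,Bed} = (E39, D26), (E39, D26) ✓
Every {Age, Doctor} value is associated with a single {Diagnosis, Bed} value, so {Age, Doctor} -> {Diagnosis, Bed} holds.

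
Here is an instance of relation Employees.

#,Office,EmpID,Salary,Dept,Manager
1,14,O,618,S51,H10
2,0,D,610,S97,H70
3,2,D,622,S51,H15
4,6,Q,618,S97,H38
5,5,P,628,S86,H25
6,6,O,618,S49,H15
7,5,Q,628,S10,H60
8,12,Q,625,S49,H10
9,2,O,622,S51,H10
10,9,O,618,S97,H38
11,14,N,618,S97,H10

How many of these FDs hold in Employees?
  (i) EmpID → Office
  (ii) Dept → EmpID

0

(i) EmpID → Office: EmpID=O: rows 1, 6, 9, 10 → Office takes values {14, 6, 2, 9} — violation; EmpID=D: rows 2, 3 → Office takes values {0, 2} — violation; EmpID=Q: rows 4, 7, 8 → Office takes values {6, 5, 12} — violation — fails.
(ii) Dept → EmpID: Dept=S51: rows 1, 3, 9 → EmpID takes values {O, D} — violation; Dept=S97: rows 2, 4, 10, 11 → EmpID takes values {D, Q, O, N} — violation; Dept=S49: rows 6, 8 → EmpID takes values {O, Q} — violation — fails.
None of the 2 dependencies hold.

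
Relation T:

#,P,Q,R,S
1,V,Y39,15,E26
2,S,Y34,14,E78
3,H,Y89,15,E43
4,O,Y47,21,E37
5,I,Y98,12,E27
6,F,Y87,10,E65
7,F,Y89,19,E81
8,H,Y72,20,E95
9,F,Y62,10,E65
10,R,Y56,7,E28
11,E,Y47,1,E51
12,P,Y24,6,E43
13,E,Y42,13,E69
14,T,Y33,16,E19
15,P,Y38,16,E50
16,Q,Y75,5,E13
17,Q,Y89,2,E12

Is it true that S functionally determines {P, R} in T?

S=E26: row 1 → {P,R} = (V, 15) ✓
S=E78: row 2 → {P,R} = (S, 14) ✓
S=E43: rows 3, 12 → {P,R} takes values {(H, 15), (P, 6)} — violation
S=E37: row 4 → {P,R} = (O, 21) ✓
S=E27: row 5 → {P,R} = (I, 12) ✓
S=E65: rows 6, 9 → {P,R} = (F, 10), (F, 10) ✓
S=E81: row 7 → {P,R} = (F, 19) ✓
S=E95: row 8 → {P,R} = (H, 20) ✓
S=E28: row 10 → {P,R} = (R, 7) ✓
S=E51: row 11 → {P,R} = (E, 1) ✓
S=E69: row 13 → {P,R} = (E, 13) ✓
S=E19: row 14 → {P,R} = (T, 16) ✓
S=E50: row 15 → {P,R} = (P, 16) ✓
S=E13: row 16 → {P,R} = (Q, 5) ✓
S=E12: row 17 → {P,R} = (Q, 2) ✓
Two rows agree on S but differ on {P, R}, so S → {P, R} does not hold.

No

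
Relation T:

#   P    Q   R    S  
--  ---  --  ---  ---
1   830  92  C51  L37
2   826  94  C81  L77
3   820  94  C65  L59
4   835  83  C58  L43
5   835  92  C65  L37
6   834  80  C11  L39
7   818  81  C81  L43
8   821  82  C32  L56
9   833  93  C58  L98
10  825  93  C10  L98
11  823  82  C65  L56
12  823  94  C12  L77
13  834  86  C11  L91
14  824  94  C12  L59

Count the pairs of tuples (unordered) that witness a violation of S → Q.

S=L37: all 2 rows agree on Q — 0 pairs.
S=L77: all 2 rows agree on Q — 0 pairs.
S=L59: all 2 rows agree on Q — 0 pairs.
S=L43: violating pairs (4,7) — 1 pair.
S=L56: all 2 rows agree on Q — 0 pairs.
S=L98: all 2 rows agree on Q — 0 pairs.

1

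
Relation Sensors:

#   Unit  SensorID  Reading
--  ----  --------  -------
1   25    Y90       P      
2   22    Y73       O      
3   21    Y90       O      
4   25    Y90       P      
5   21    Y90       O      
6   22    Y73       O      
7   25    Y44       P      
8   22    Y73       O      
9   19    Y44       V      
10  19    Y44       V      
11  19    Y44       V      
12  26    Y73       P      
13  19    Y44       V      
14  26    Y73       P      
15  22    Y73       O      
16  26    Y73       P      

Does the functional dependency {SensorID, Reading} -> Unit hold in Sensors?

Yes

(SensorID=Y90, Reading=P): rows 1, 4 → Unit = 25, 25 ✓
(SensorID=Y73, Reading=O): rows 2, 6, 8, 15 → Unit = 22, 22, 22, 22 ✓
(SensorID=Y90, Reading=O): rows 3, 5 → Unit = 21, 21 ✓
(SensorID=Y44, Reading=P): row 7 → Unit = 25 ✓
(SensorID=Y44, Reading=V): rows 9, 10, 11, 13 → Unit = 19, 19, 19, 19 ✓
(SensorID=Y73, Reading=P): rows 12, 14, 16 → Unit = 26, 26, 26 ✓
Every {SensorID, Reading} value is associated with a single Unit value, so {SensorID, Reading} -> Unit holds.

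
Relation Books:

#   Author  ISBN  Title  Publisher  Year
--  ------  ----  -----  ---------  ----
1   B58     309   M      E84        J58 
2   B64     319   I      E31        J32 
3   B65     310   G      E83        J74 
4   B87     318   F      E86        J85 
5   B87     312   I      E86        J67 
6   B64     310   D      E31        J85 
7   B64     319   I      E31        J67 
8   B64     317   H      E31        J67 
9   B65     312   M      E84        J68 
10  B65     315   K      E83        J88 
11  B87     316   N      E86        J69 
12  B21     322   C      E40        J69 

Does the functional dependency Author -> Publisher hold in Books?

No

Author=B58: row 1 → Publisher = E84 ✓
Author=B64: rows 2, 6, 7, 8 → Publisher = E31, E31, E31, E31 ✓
Author=B65: rows 3, 9, 10 → Publisher takes values {E83, E84} — violation
Author=B87: rows 4, 5, 11 → Publisher = E86, E86, E86 ✓
Author=B21: row 12 → Publisher = E40 ✓
Two rows agree on Author but differ on Publisher, so Author -> Publisher does not hold.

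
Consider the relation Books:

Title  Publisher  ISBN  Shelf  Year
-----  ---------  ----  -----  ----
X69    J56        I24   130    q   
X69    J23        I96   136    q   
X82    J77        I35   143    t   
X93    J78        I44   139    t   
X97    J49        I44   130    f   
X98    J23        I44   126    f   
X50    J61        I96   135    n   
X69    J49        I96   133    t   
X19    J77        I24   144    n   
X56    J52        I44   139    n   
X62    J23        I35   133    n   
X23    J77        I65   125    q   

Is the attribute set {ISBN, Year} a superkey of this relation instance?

No

Two distinct rows share (ISBN=I44, Year=f), so {ISBN, Year} does not determine every attribute — not a superkey.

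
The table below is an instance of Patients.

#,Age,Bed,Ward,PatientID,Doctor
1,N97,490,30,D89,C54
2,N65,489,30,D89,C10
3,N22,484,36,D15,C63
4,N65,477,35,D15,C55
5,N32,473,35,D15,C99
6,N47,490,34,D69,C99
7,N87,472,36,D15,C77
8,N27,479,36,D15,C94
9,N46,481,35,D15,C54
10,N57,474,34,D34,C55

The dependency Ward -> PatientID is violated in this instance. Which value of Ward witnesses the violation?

Ward=30: rows 1, 2 → PatientID = D89, D89 ✓
Ward=36: rows 3, 7, 8 → PatientID = D15, D15, D15 ✓
Ward=35: rows 4, 5, 9 → PatientID = D15, D15, D15 ✓
Ward=34: rows 6, 10 → PatientID takes values {D69, D34} — violation
The only Ward value with inconsistent PatientID is Ward=34.

34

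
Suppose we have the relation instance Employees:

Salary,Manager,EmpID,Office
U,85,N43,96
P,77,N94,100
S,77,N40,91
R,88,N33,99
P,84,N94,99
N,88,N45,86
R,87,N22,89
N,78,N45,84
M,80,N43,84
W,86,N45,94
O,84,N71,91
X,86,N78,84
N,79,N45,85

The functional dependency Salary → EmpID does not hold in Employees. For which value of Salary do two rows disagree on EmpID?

R

Salary=U: 1 row → EmpID = N43 ✓
Salary=P: 2 rows → EmpID = N94, N94 ✓
Salary=S: 1 row → EmpID = N40 ✓
Salary=R: 2 rows → EmpID takes values {N33, N22} — violation
Salary=N: 3 rows → EmpID = N45, N45, N45 ✓
Salary=M: 1 row → EmpID = N43 ✓
Salary=W: 1 row → EmpID = N45 ✓
Salary=O: 1 row → EmpID = N71 ✓
Salary=X: 1 row → EmpID = N78 ✓
The only Salary value with inconsistent EmpID is Salary=R.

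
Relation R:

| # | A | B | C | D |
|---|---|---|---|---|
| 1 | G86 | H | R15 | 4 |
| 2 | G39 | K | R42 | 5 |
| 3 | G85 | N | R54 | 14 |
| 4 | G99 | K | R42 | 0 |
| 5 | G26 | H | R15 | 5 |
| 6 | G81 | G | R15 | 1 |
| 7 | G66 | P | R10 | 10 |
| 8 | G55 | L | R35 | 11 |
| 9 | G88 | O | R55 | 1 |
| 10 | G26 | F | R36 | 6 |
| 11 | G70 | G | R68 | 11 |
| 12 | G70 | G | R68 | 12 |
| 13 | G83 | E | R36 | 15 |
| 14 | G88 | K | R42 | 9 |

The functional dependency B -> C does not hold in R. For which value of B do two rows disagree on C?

B=H: rows 1, 5 → C = R15, R15 ✓
B=K: rows 2, 4, 14 → C = R42, R42, R42 ✓
B=N: row 3 → C = R54 ✓
B=G: rows 6, 11, 12 → C takes values {R15, R68} — violation
B=P: row 7 → C = R10 ✓
B=L: row 8 → C = R35 ✓
B=O: row 9 → C = R55 ✓
B=F: row 10 → C = R36 ✓
B=E: row 13 → C = R36 ✓
The only B value with inconsistent C is B=G.

G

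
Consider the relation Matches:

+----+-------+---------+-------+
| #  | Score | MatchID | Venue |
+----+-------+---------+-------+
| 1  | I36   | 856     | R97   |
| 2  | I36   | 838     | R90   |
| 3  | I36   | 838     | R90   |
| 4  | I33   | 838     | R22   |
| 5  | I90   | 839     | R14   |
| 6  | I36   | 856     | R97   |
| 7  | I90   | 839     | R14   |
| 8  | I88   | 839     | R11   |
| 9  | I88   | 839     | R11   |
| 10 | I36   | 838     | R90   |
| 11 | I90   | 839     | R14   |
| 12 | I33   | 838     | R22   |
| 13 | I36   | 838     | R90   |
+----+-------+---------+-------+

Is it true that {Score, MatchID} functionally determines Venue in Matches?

(Score=I36, MatchID=856): rows 1, 6 → Venue = R97, R97 ✓
(Score=I36, MatchID=838): rows 2, 3, 10, 13 → Venue = R90, R90, R90, R90 ✓
(Score=I33, MatchID=838): rows 4, 12 → Venue = R22, R22 ✓
(Score=I90, MatchID=839): rows 5, 7, 11 → Venue = R14, R14, R14 ✓
(Score=I88, MatchID=839): rows 8, 9 → Venue = R11, R11 ✓
Every {Score, MatchID} value is associated with a single Venue value, so {Score, MatchID} -> Venue holds.

Yes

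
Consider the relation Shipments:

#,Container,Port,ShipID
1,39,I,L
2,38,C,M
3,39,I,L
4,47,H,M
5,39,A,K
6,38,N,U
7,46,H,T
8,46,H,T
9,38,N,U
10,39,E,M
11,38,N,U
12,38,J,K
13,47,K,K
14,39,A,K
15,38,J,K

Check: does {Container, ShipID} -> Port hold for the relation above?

(Container=39, ShipID=L): rows 1, 3 → Port = I, I ✓
(Container=38, ShipID=M): row 2 → Port = C ✓
(Container=47, ShipID=M): row 4 → Port = H ✓
(Container=39, ShipID=K): rows 5, 14 → Port = A, A ✓
(Container=38, ShipID=U): rows 6, 9, 11 → Port = N, N, N ✓
(Container=46, ShipID=T): rows 7, 8 → Port = H, H ✓
(Container=39, ShipID=M): row 10 → Port = E ✓
(Container=38, ShipID=K): rows 12, 15 → Port = J, J ✓
(Container=47, ShipID=K): row 13 → Port = K ✓
Every {Container, ShipID} value is associated with a single Port value, so {Container, ShipID} -> Port holds.

Yes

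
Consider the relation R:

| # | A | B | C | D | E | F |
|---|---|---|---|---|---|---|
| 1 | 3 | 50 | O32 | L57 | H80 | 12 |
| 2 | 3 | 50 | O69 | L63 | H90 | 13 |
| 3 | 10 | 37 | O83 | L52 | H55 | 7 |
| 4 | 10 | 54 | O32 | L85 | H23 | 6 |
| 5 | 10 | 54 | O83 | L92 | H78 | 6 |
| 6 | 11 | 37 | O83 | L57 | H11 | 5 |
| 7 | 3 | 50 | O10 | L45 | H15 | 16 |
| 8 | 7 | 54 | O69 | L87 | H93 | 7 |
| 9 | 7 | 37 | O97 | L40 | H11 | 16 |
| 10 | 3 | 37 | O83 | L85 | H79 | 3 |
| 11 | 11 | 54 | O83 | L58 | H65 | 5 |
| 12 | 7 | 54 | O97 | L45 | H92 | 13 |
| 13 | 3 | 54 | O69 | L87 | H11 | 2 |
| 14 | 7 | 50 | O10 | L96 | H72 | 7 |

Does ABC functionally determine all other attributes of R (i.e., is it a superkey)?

Yes

All 14 rows have distinct ABC values, so ABC → (all attributes) holds and ABC is a superkey.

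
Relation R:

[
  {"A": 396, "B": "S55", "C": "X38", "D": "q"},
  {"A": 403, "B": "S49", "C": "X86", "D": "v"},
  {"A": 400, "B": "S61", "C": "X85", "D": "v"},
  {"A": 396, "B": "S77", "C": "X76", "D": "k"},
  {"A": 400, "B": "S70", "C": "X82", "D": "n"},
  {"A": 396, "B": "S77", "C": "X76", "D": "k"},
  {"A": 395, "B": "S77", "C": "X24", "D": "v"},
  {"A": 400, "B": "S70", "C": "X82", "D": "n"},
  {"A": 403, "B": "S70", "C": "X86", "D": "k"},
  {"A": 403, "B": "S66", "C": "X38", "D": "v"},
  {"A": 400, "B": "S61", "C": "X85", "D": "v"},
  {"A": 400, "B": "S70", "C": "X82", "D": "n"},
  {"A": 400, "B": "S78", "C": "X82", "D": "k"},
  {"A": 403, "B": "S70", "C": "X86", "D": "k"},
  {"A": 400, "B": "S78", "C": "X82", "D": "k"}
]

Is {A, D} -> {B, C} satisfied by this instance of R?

(A=396, D=q): 1 row → {B,C} = (S55, X38) ✓
(A=403, D=v): 2 rows → {B,C} takes values {(S49, X86), (S66, X38)} — violation
(A=400, D=v): 2 rows → {B,C} = (S61, X85), (S61, X85) ✓
(A=396, D=k): 2 rows → {B,C} = (S77, X76), (S77, X76) ✓
(A=400, D=n): 3 rows → {B,C} = (S70, X82), (S70, X82), (S70, X82) ✓
(A=395, D=v): 1 row → {B,C} = (S77, X24) ✓
(A=403, D=k): 2 rows → {B,C} = (S70, X86), (S70, X86) ✓
(A=400, D=k): 2 rows → {B,C} = (S78, X82), (S78, X82) ✓
Two rows agree on {A, D} but differ on {B, C}, so {A, D} -> {B, C} does not hold.

No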